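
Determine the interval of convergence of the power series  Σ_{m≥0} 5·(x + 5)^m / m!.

Ratio test: |a_{m+1}/a_m| = 5/5 · 1/(m+1) → 0 as m → ∞.
Since the limit is 0 < 1 for every x, the series converges on all of ℝ and R = ∞.

(−∞, ∞)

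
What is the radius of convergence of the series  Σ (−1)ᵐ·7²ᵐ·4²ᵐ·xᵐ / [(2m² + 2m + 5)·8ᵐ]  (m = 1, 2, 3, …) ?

Ratio test: |a_{m+1}/a_m| = [(2m² + 2m + 5)/(2(m+1)² + 2(m+1) + 5)] · 49·16/8 → 98 as m → ∞.
The series converges when 98 · |x| < 1, giving R = 1/98.

R = 1/98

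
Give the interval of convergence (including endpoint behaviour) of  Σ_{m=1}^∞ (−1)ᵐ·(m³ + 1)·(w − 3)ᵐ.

Apply the ratio test: |a_{m+1}| / |a_m| = ((m+1)³ + 1)/(m³ + 1), which tends to 1 as m → ∞.
Convergence for |w − 3| < 1, so R = 1.
Endpoint w = 4: the terms do not tend to 0, so the series diverges.
Endpoint w = 2: the terms have absolute value of order m³, which does not tend to 0, so the series diverges by the divergence test.

(2, 4)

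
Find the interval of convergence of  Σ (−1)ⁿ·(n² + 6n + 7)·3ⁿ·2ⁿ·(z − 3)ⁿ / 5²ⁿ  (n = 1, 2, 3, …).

(-7/6, 43/6)

Apply the ratio test: |a_{n+1}| / |a_n| = [((n+1)² + 6(n+1) + 7)/(n² + 6n + 7)] · 3·2/25, which tends to 6/25 as n → ∞.
The series converges when 6/25 · |z − 3| < 1, giving R = 25/6.
Check z = 43/6: the terms do not tend to 0, so the series diverges.
At z = -7/6: the terms have absolute value of order n², which does not tend to 0, so the series diverges by the divergence test.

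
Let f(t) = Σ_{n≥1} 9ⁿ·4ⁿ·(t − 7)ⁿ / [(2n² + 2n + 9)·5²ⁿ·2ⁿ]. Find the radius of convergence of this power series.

Apply the ratio test: |a_{n+1}| / |a_n| = [(2n² + 2n + 9)/(2(n+1)² + 2(n+1) + 9)] · 9·4/(25·2), which tends to 18/25 as n → ∞.
The series converges when 18/25 · |t − 7| < 1, giving R = 25/18.

R = 25/18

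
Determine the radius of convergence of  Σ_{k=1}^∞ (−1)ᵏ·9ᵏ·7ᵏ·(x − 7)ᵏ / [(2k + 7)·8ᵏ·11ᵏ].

The ratio of consecutive coefficients is [(2k + 7)/(2(k+1) + 7)] · 9·7/(8·11) → 63/88.
Convergence for |x − 7| · 63/88 < 1, i.e. |x − 7| < 88/63. So R = 88/63.

R = 88/63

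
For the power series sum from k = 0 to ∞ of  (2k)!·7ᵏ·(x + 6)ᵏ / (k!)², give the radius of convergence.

By the ratio test, |a_{k+1}/a_k| = (2k+1)·(2k+2)/(k+1)² · 7 → 28.
The series converges when 28 · |x + 6| < 1, giving R = 1/28.

R = 1/28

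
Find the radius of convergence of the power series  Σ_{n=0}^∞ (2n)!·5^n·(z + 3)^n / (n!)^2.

R = 1/20

The ratio of consecutive coefficients is (2n+1)·(2n+2)/(n+1)² · 5 → 20.
Convergence for |z + 3| · 20 < 1, i.e. |z + 3| < 1/20. So R = 1/20.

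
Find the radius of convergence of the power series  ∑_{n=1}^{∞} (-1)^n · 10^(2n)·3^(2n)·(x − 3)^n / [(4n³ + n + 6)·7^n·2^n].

R = 7/450

The ratio of consecutive coefficients is [(4n³ + n + 6)/(4(n+1)³ + (n+1) + 6)] · 100·9/(7·2) → 450/7.
Thus R = 1/(450/7) = 7/450.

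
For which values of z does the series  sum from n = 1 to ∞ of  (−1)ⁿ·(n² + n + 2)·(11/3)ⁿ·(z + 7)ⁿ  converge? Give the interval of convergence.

By the ratio test, |a_{n+1}/a_n| = [((n+1)² + (n+1) + 2)/(n² + n + 2)] · 11/3 → 11/3.
Convergence for |z + 7| · 11/3 < 1, i.e. |z + 7| < 3/11. So R = 3/11.
Endpoint z = -74/11: the n-th term does not approach 0; divergence by the term test.
At z = -80/11: the terms do not tend to 0, so the series diverges.

(-80/11, -74/11)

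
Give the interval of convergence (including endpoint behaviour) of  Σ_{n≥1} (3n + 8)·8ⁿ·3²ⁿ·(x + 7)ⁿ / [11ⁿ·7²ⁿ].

(-1043/72, 35/72)

Ratio test: |a_{n+1}/a_n| = [(3(n+1) + 8)/(3n + 8)] · 8·9/(11·49) → 72/539 as n → ∞.
The series converges when 72/539 · |x + 7| < 1, giving R = 539/72.
At x = 35/72: the terms do not tend to 0, so the series diverges.
At x = -1043/72: the n-th term does not approach 0; divergence by the term test.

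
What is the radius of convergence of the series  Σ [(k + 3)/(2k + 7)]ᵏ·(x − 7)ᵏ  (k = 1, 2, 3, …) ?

Applying the root test, |a_k|^(1/k) = (k + 3)/(2k + 7) → 1/2.
The series converges when 1/2 · |x − 7| < 1, giving R = 2.

R = 2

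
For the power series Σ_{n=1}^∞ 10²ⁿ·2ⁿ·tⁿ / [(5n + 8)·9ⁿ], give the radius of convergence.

R = 9/200

Ratio test: |a_{n+1}/a_n| = [(5n + 8)/(5(n+1) + 8)] · 100·2/9 → 200/9 as n → ∞.
Convergence for |t| · 200/9 < 1, i.e. |t| < 9/200. So R = 9/200.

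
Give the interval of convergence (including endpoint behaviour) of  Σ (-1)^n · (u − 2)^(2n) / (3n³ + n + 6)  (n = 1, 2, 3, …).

[1, 3]

Ratio test: |a_{n+1}/a_n| = (3n³ + n + 6)/(3(n+1)³ + (n+1) + 6) → 1 as n → ∞.
Writing y = (u − 2)², the series in y has radius 1, so |u − 2| < √(1) = 1 and R = 1.
When u = 3, the terms are on the order of 1/n³, so the series converges absolutely by comparison with the p-series (p = 3 > 1).
Check u = 1: the terms are on the order of 1/n³, so the series converges absolutely by comparison with the p-series (p = 3 > 1).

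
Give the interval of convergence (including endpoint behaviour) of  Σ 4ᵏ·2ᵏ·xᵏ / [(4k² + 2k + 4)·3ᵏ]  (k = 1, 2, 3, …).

[-3/8, 3/8]

By the ratio test, |a_{k+1}/a_k| = [(4k² + 2k + 4)/(4(k+1)² + 2(k+1) + 4)] · 4·2/3 → 8/3.
Hence the series converges for |x| < 1/(8/3) = 3/8, so the radius of convergence is 3/8.
Check x = 3/8: absolute convergence follows by limit comparison with Σ 1/k².
At x = -3/8: the series is dominated by a constant times Σ 1/k², which converges (p = 2 > 1).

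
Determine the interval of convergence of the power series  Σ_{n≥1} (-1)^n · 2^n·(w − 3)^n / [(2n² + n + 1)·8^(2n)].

[-29, 35]

The ratio of consecutive coefficients is [(2n² + n + 1)/(2(n+1)² + (n+1) + 1)] · 2/64 → 1/32.
Hence the series converges for |w − 3| < 1/(1/32) = 32, so the radius of convergence is 32.
At w = 35: absolute convergence follows by limit comparison with Σ 1/n².
Endpoint w = -29: the terms are on the order of 1/n², so the series converges absolutely by comparison with the p-series (p = 2 > 1).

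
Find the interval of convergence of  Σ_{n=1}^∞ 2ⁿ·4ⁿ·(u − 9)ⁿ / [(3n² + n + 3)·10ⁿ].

[31/4, 41/4]

By the ratio test, |a_{n+1}/a_n| = [(3n² + n + 3)/(3(n+1)² + (n+1) + 3)] · 2·4/10 → 4/5.
The series converges when 4/5 · |u − 9| < 1, giving R = 5/4.
At u = 41/4: absolute convergence follows by limit comparison with Σ 1/n².
At u = 31/4: the series is dominated by a constant times Σ 1/n², which converges (p = 2 > 1).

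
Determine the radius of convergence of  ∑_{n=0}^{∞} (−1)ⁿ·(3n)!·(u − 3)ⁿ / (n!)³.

R = 1/27

The ratio of consecutive coefficients is (3n+1)·(3n+2)·(3n+3)/(n+1)³ → 27.
Thus R = 1/(27) = 1/27.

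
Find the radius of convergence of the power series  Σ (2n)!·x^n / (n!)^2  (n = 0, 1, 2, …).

R = 1/4

The ratio of consecutive coefficients is (2n+1)·(2n+2)/(n+1)² → 4.
Hence the series converges for |x| < 1/(4) = 1/4, so the radius of convergence is 1/4.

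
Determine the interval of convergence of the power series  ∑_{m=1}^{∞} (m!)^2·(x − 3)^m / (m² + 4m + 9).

Ratio test: |a_{m+1}/a_m| = (m+1)² · (m² + 4m + 9)/((m+1)² + 4(m+1) + 9) → ∞ as m → ∞.
Since the ratio → ∞, the series diverges for every x ≠ 3, and R = 0.

{3}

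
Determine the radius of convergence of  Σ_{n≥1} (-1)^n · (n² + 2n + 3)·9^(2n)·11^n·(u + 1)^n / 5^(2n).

R = 25/891

Apply the ratio test: |a_{n+1}| / |a_n| = [((n+1)² + 2(n+1) + 3)/(n² + 2n + 3)] · 81·11/25, which tends to 891/25 as n → ∞.
Thus R = 1/(891/25) = 25/891.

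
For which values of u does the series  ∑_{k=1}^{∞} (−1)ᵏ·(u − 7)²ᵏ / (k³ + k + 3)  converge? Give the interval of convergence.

The ratio of consecutive coefficients is (k³ + k + 3)/((k+1)³ + (k+1) + 3) → 1.
Writing y = (u − 7)², the series in y has radius 1, so |u − 7| < √(1) = 1 and R = 1.
When u = 8, the terms are on the order of 1/k³, so the series converges absolutely by comparison with the p-series (p = 3 > 1).
Check u = 6: the terms are on the order of 1/k³, so the series converges absolutely by comparison with the p-series (p = 3 > 1).

[6, 8]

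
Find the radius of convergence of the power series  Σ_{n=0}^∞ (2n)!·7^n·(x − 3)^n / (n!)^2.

R = 1/28

By the ratio test, |a_{n+1}/a_n| = (2n+1)·(2n+2)/(n+1)² · 7 → 28.
Convergence for |x − 3| · 28 < 1, i.e. |x − 3| < 1/28. So R = 1/28.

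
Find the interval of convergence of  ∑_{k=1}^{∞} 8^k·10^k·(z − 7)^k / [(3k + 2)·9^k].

[551/80, 569/80)

The ratio of consecutive coefficients is [(3k + 2)/(3(k+1) + 2)] · 8·10/9 → 80/9.
The series converges when 80/9 · |z − 7| < 1, giving R = 9/80.
When z = 569/80, comparison with the harmonic series Σ 1/k shows the series diverges.
Check z = 551/80: the terms alternate in sign and decrease monotonically to 0 in absolute value (size ~ c/k), so the alternating series test gives convergence.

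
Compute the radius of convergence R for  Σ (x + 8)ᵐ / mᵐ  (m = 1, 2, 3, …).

By the Cauchy root test, |a_m|^(1/m) = 1/m → 0.
The limit is 0 for every x, so R = ∞.

R = ∞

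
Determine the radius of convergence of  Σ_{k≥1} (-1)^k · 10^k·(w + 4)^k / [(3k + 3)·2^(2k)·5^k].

R = 2

The ratio of consecutive coefficients is [(3k + 3)/(3(k+1) + 3)] · 10/(4·5) → 1/2.
Hence the series converges for |w + 4| < 1/(1/2) = 2, so the radius of convergence is 2.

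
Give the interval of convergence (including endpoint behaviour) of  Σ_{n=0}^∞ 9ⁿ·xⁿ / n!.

Ratio test: |a_{n+1}/a_n| = 9 · 1/(n+1) → 0 as n → ∞.
The ratio tends to 0 regardless of x, hence R = ∞.

(−∞, ∞)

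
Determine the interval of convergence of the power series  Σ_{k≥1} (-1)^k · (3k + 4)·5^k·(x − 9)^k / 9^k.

(36/5, 54/5)

Ratio test: |a_{k+1}/a_k| = [(3(k+1) + 4)/(3k + 4)] · 5/9 → 5/9 as k → ∞.
Hence the series converges for |x − 9| < 1/(5/9) = 9/5, so the radius of convergence is 9/5.
Endpoint x = 54/5: the terms have absolute value of order k, which does not tend to 0, so the series diverges by the divergence test.
When x = 36/5, the terms have absolute value of order k, which does not tend to 0, so the series diverges by the divergence test.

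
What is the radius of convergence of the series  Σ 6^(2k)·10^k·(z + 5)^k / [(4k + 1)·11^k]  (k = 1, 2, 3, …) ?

R = 11/360

Apply the ratio test: |a_{k+1}| / |a_k| = [(4k + 1)/(4(k+1) + 1)] · 36·10/11, which tends to 360/11 as k → ∞.
Convergence for |z + 5| · 360/11 < 1, i.e. |z + 5| < 11/360. So R = 11/360.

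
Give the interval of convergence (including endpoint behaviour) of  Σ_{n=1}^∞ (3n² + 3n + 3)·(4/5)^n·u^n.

By the ratio test, |a_{n+1}/a_n| = [(3(n+1)² + 3(n+1) + 3)/(3n² + 3n + 3)] · 4/5 → 4/5.
Convergence for |u| · 4/5 < 1, i.e. |u| < 5/4. So R = 5/4.
Check u = 5/4: the n-th term does not approach 0; divergence by the term test.
Check u = -5/4: the terms have absolute value of order n², which does not tend to 0, so the series diverges by the divergence test.

(-5/4, 5/4)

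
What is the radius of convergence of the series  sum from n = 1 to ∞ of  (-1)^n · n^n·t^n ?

R = 0

By the Cauchy root test, |a_n|^(1/n) = n → ∞.
Since the n-th root of |a_n| is unbounded, the series converges only at t = 0; R = 0.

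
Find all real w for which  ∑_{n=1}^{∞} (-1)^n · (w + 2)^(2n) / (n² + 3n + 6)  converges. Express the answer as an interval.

The ratio of consecutive coefficients is (n² + 3n + 6)/((n+1)² + 3(n+1) + 6) → 1.
Since the exponent of (w + 2) increases by 2 each term, convergence requires |w + 2|² < 1, hence R = 1.
At w = -1: the series is dominated by a constant times Σ 1/n², which converges (p = 2 > 1).
When w = -3, the series is dominated by a constant times Σ 1/n², which converges (p = 2 > 1).

[-3, -1]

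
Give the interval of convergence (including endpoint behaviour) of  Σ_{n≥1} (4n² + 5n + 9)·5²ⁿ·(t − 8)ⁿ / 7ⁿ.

(193/25, 207/25)

The ratio of consecutive coefficients is [(4(n+1)² + 5(n+1) + 9)/(4n² + 5n + 9)] · 25/7 → 25/7.
Convergence for |t − 8| · 25/7 < 1, i.e. |t − 8| < 7/25. So R = 7/25.
When t = 207/25, the terms have absolute value of order n², which does not tend to 0, so the series diverges by the divergence test.
When t = 193/25, the terms have absolute value of order n², which does not tend to 0, so the series diverges by the divergence test.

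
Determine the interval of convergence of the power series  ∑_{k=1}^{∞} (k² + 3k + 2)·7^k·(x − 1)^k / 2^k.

The ratio of consecutive coefficients is [((k+1)² + 3(k+1) + 2)/(k² + 3k + 2)] · 7/2 → 7/2.
Thus R = 1/(7/2) = 2/7.
Endpoint x = 9/7: the k-th term does not approach 0; divergence by the term test.
Endpoint x = 5/7: the terms do not tend to 0, so the series diverges.

(5/7, 9/7)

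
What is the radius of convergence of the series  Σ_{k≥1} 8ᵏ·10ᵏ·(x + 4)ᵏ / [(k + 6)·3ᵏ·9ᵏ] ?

By the ratio test, |a_{k+1}/a_k| = [(k + 6)/((k+1) + 6)] · 8·10/(3·9) → 80/27.
Convergence for |x + 4| · 80/27 < 1, i.e. |x + 4| < 27/80. So R = 27/80.

R = 27/80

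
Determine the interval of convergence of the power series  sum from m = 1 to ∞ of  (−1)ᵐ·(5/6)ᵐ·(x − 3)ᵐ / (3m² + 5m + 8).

[9/5, 21/5]

By the ratio test, |a_{m+1}/a_m| = [(3m² + 5m + 8)/(3(m+1)² + 5(m+1) + 8)] · 5/6 → 5/6.
Hence the series converges for |x − 3| < 1/(5/6) = 6/5, so the radius of convergence is 6/5.
Endpoint x = 21/5: the terms are on the order of 1/m², so the series converges absolutely by comparison with the p-series (p = 2 > 1).
At x = 9/5: the series is dominated by a constant times Σ 1/m², which converges (p = 2 > 1).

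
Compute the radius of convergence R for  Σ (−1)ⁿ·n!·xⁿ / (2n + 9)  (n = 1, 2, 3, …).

By the ratio test, |a_{n+1}/a_n| = (n+1) · (2n + 9)/(2(n+1) + 9) → ∞.
The ratio grows without bound, so the series diverges whenever x ≠ 0; it converges only at x = 0. R = 0.

R = 0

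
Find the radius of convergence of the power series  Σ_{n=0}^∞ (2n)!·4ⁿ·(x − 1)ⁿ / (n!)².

Apply the ratio test: |a_{n+1}| / |a_n| = (2n+1)·(2n+2)/(n+1)² · 4, which tends to 16 as n → ∞.
Thus R = 1/(16) = 1/16.

R = 1/16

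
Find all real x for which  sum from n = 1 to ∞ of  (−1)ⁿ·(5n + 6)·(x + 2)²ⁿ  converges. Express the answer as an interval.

By the ratio test, |a_{n+1}/a_n| = (5(n+1) + 6)/(5n + 6) → 1.
Since the exponent of (x + 2) increases by 2 each term, convergence requires |x + 2|² < 1, hence R = 1.
When x = -1, the n-th term does not approach 0; divergence by the term test.
At x = -3: the terms have absolute value of order n, which does not tend to 0, so the series diverges by the divergence test.

(-3, -1)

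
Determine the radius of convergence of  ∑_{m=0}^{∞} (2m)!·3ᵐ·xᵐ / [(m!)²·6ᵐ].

Ratio test: |a_{m+1}/a_m| = (2m+1)·(2m+2)/(m+1)² · 3/6 → 2 as m → ∞.
Convergence for |x| · 2 < 1, i.e. |x| < 1/2. So R = 1/2.

R = 1/2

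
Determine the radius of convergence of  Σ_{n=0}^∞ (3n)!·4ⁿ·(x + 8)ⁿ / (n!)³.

Apply the ratio test: |a_{n+1}| / |a_n| = (3n+1)·(3n+2)·(3n+3)/(n+1)³ · 4, which tends to 108 as n → ∞.
Thus R = 1/(108) = 1/108.

R = 1/108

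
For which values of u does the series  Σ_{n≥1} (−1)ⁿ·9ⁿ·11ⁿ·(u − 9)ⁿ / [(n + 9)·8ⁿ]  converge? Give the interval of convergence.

(883/99, 899/99]

By the ratio test, |a_{n+1}/a_n| = [(n + 9)/((n+1) + 9)] · 9·11/8 → 99/8.
The series converges when 99/8 · |u − 9| < 1, giving R = 8/99.
Check u = 899/99: convergence follows from the alternating series test (terms decrease monotonically to 0).
Endpoint u = 883/99: the terms are asymptotic to a nonzero constant times 1/n, so the series diverges by limit comparison with Σ 1/n.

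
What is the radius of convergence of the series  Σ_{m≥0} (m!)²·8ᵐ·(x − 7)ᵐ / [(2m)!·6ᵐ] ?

R = 3

Apply the ratio test: |a_{m+1}| / |a_m| = (m+1)²/[(2m+1)·(2m+2)] · 8/6, which tends to 1/3 as m → ∞.
The series converges when 1/3 · |x − 7| < 1, giving R = 3.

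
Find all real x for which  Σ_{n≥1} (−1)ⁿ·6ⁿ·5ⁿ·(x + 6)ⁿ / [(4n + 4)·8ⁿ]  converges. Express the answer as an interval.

Apply the ratio test: |a_{n+1}| / |a_n| = [(4n + 4)/(4(n+1) + 4)] · 6·5/8, which tends to 15/4 as n → ∞.
Thus R = 1/(15/4) = 4/15.
When x = -86/15, the terms alternate in sign and decrease monotonically to 0 in absolute value (size ~ c/n), so the alternating series test gives convergence.
Endpoint x = -94/15: the terms are asymptotic to a nonzero constant times 1/n, so the series diverges by limit comparison with Σ 1/n.

(-94/15, -86/15]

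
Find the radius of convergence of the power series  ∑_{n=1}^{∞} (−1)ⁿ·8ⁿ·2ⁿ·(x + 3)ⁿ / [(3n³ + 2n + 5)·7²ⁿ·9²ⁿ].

R = 3969/16

By the ratio test, |a_{n+1}/a_n| = [(3n³ + 2n + 5)/(3(n+1)³ + 2(n+1) + 5)] · 8·2/(49·81) → 16/3969.
Hence the series converges for |x + 3| < 1/(16/3969) = 3969/16, so the radius of convergence is 3969/16.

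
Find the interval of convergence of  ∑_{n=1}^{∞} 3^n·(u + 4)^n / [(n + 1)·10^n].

The ratio of consecutive coefficients is [(n + 1)/((n+1) + 1)] · 3/10 → 3/10.
Thus R = 1/(3/10) = 10/3.
At u = -2/3: the terms are asymptotic to a nonzero constant times 1/n, so the series diverges by limit comparison with Σ 1/n.
At u = -22/3: an alternating series whose terms decrease to 0 in absolute value, so it converges by the Leibniz criterion.

[-22/3, -2/3)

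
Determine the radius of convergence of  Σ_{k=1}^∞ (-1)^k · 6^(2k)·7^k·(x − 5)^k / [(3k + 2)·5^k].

R = 5/252

By the ratio test, |a_{k+1}/a_k| = [(3k + 2)/(3(k+1) + 2)] · 36·7/5 → 252/5.
Hence the series converges for |x − 5| < 1/(252/5) = 5/252, so the radius of convergence is 5/252.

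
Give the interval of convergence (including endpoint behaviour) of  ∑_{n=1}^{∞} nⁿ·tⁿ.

{0}

Root test: |a_n|^(1/n) = n → ∞.
The root grows without bound, so R = 0 (convergence only at t = 0).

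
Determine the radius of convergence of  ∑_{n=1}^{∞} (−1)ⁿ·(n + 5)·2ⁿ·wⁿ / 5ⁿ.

R = 5/2

Apply the ratio test: |a_{n+1}| / |a_n| = [((n+1) + 5)/(n + 5)] · 2/5, which tends to 2/5 as n → ∞.
Thus R = 1/(2/5) = 5/2.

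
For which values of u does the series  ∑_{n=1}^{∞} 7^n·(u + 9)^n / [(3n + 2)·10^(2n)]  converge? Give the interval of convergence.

The ratio of consecutive coefficients is [(3n + 2)/(3(n+1) + 2)] · 7/100 → 7/100.
The series converges when 7/100 · |u + 9| < 1, giving R = 100/7.
Check u = 37/7: the terms are asymptotic to a nonzero constant times 1/n, so the series diverges by limit comparison with Σ 1/n.
When u = -163/7, the terms alternate in sign and decrease monotonically to 0 in absolute value (size ~ c/n), so the alternating series test gives convergence.

[-163/7, 37/7)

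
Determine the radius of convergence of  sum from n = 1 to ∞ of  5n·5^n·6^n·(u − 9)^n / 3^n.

The ratio of consecutive coefficients is [5(n+1)/5n] · 5·6/3 → 10.
Thus R = 1/(10) = 1/10.

R = 1/10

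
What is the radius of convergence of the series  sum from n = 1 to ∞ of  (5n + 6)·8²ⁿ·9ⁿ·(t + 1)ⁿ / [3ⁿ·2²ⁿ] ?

R = 1/48

By the ratio test, |a_{n+1}/a_n| = [(5(n+1) + 6)/(5n + 6)] · 64·9/(3·4) → 48.
Hence the series converges for |t + 1| < 1/(48) = 1/48, so the radius of convergence is 1/48.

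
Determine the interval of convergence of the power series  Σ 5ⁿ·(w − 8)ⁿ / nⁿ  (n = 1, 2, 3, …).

(−∞, ∞)

Applying the root test, |a_n|^(1/n) = 5/n → 0.
Since the n-th root of |a_n| tends to 0, the series converges for all real w; R = ∞.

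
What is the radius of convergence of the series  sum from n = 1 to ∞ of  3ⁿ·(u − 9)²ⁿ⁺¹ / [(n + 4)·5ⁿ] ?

R = √15/3

Ratio test: |a_{n+1}/a_n| = [(n + 4)/((n+1) + 4)] · 3/5 → 3/5 as n → ∞.
Since the exponent of (u − 9) increases by 2 each term, convergence requires |u − 9|² < 5/3, hence R = √15/3.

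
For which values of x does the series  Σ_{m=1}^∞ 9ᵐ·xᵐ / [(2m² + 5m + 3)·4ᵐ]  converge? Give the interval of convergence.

[-4/9, 4/9]

Ratio test: |a_{m+1}/a_m| = [(2m² + 5m + 3)/(2(m+1)² + 5(m+1) + 3)] · 9/4 → 9/4 as m → ∞.
The series converges when 9/4 · |x| < 1, giving R = 4/9.
Check x = 4/9: absolute convergence follows by limit comparison with Σ 1/m².
Endpoint x = -4/9: absolute convergence follows by limit comparison with Σ 1/m².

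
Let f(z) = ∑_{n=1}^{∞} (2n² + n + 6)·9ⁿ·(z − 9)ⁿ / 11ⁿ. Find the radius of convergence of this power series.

The ratio of consecutive coefficients is [(2(n+1)² + (n+1) + 6)/(2n² + n + 6)] · 9/11 → 9/11.
Convergence for |z − 9| · 9/11 < 1, i.e. |z − 9| < 11/9. So R = 11/9.

R = 11/9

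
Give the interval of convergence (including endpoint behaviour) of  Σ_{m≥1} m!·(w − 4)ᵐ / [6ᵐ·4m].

{4}

The ratio of consecutive coefficients is (m+1) · 1/6 · 4m/4(m+1) → ∞.
Since the ratio → ∞, the series diverges for every w ≠ 4, and R = 0.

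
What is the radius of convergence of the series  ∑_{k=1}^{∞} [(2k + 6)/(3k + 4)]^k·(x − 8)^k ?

Applying the root test, |a_k|^(1/k) = (2k + 6)/(3k + 4) → 2/3.
Thus R = 1/(2/3) = 3/2.

R = 3/2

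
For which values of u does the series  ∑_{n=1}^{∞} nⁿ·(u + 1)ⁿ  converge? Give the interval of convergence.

{-1}

By the Cauchy root test, |a_n|^(1/n) = n → ∞.
The root grows without bound, so R = 0 (convergence only at u = -1).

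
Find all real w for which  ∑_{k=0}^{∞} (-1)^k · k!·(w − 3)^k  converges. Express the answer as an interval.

Apply the ratio test: |a_{k+1}| / |a_k| = (k+1), which tends to ∞ as k → ∞.
The terms grow without bound for any (w − 3) ≠ 0, so R = 0 (convergence only at w = 3).

{3}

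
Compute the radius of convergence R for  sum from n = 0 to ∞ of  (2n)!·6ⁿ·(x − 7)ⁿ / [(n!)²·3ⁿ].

R = 1/8

Apply the ratio test: |a_{n+1}| / |a_n| = (2n+1)·(2n+2)/(n+1)² · 6/3, which tends to 8 as n → ∞.
Thus R = 1/(8) = 1/8.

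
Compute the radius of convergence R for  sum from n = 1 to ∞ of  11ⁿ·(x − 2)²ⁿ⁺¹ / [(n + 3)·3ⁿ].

Apply the ratio test: |a_{n+1}| / |a_n| = [(n + 3)/((n+1) + 3)] · 11/3, which tends to 11/3 as n → ∞.
Successive powers of (x − 2) differ by 2, so the series converges when |x − 2|² · 11/3 < 1, i.e. |x − 2| < √(3/11). So R = √33/11.

R = √33/11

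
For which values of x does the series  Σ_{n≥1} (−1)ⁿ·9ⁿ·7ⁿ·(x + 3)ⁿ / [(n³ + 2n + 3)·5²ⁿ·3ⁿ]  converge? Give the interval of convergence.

[-88/21, -38/21]

By the ratio test, |a_{n+1}/a_n| = [(n³ + 2n + 3)/((n+1)³ + 2(n+1) + 3)] · 9·7/(25·3) → 21/25.
Hence the series converges for |x + 3| < 1/(21/25) = 25/21, so the radius of convergence is 25/21.
Check x = -38/21: the terms are on the order of 1/n³, so the series converges absolutely by comparison with the p-series (p = 3 > 1).
Endpoint x = -88/21: the series is dominated by a constant times Σ 1/n³, which converges (p = 3 > 1).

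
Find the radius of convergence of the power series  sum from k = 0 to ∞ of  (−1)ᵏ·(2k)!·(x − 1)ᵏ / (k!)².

R = 1/4

By the ratio test, |a_{k+1}/a_k| = (2k+1)·(2k+2)/(k+1)² → 4.
Convergence for |x − 1| · 4 < 1, i.e. |x − 1| < 1/4. So R = 1/4.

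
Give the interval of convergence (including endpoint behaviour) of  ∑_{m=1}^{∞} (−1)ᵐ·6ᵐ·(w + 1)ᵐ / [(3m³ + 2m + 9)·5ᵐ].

Ratio test: |a_{m+1}/a_m| = [(3m³ + 2m + 9)/(3(m+1)³ + 2(m+1) + 9)] · 6/5 → 6/5 as m → ∞.
Hence the series converges for |w + 1| < 1/(6/5) = 5/6, so the radius of convergence is 5/6.
At w = -1/6: the terms are on the order of 1/m³, so the series converges absolutely by comparison with the p-series (p = 3 > 1).
Endpoint w = -11/6: the series is dominated by a constant times Σ 1/m³, which converges (p = 3 > 1).

[-11/6, -1/6]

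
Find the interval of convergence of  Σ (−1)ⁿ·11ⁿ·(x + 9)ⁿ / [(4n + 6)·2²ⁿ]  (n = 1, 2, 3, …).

By the ratio test, |a_{n+1}/a_n| = [(4n + 6)/(4(n+1) + 6)] · 11/4 → 11/4.
The series converges when 11/4 · |x + 9| < 1, giving R = 4/11.
Check x = -95/11: the terms alternate in sign and decrease monotonically to 0 in absolute value (size ~ c/n), so the alternating series test gives convergence.
When x = -103/11, comparison with the harmonic series Σ 1/n shows the series diverges.

(-103/11, -95/11]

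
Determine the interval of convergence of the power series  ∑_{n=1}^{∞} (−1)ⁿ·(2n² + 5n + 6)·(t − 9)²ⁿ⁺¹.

(8, 10)

By the ratio test, |a_{n+1}/a_n| = (2(n+1)² + 5(n+1) + 6)/(2n² + 5n + 6) → 1.
Since the exponent of (t − 9) increases by 2 each term, convergence requires |t − 9|² < 1, hence R = 1.
At t = 10: the terms do not tend to 0, so the series diverges.
Check t = 8: the terms have absolute value of order n², which does not tend to 0, so the series diverges by the divergence test.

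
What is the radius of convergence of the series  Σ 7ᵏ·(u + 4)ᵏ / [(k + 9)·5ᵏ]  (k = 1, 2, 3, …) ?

R = 5/7

By the ratio test, |a_{k+1}/a_k| = [(k + 9)/((k+1) + 9)] · 7/5 → 7/5.
Thus R = 1/(7/5) = 5/7.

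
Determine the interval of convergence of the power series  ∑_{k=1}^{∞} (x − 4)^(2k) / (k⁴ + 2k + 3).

[3, 5]

Apply the ratio test: |a_{k+1}| / |a_k| = (k⁴ + 2k + 3)/((k+1)⁴ + 2(k+1) + 3), which tends to 1 as k → ∞.
Writing y = (x − 4)², the series in y has radius 1, so |x − 4| < √(1) = 1 and R = 1.
When x = 5, the terms are on the order of 1/k⁴, so the series converges absolutely by comparison with the p-series (p = 4 > 1).
At x = 3: the terms are on the order of 1/k⁴, so the series converges absolutely by comparison with the p-series (p = 4 > 1).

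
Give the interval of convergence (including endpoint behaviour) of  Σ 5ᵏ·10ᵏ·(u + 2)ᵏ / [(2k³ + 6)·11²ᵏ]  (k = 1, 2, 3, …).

[-221/50, 21/50]

Ratio test: |a_{k+1}/a_k| = [(2k³ + 6)/(2(k+1)³ + 6)] · 5·10/121 → 50/121 as k → ∞.
Thus R = 1/(50/121) = 121/50.
Check u = 21/50: absolute convergence follows by limit comparison with Σ 1/k³.
When u = -221/50, the terms are on the order of 1/k³, so the series converges absolutely by comparison with the p-series (p = 3 > 1).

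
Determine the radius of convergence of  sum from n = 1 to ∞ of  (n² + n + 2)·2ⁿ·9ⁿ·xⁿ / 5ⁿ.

R = 5/18

Apply the ratio test: |a_{n+1}| / |a_n| = [((n+1)² + (n+1) + 2)/(n² + n + 2)] · 2·9/5, which tends to 18/5 as n → ∞.
Convergence for |x| · 18/5 < 1, i.e. |x| < 5/18. So R = 5/18.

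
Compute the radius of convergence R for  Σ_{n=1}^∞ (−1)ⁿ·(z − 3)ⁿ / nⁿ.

R = ∞

Root test: |a_n|^(1/n) = 1/n → 0.
The limit is 0 for every z, so R = ∞.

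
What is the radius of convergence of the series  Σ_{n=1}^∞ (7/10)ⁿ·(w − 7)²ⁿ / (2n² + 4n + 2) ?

R = √70/7

Ratio test: |a_{n+1}/a_n| = [(2n² + 4n + 2)/(2(n+1)² + 4(n+1) + 2)] · 7/10 → 7/10 as n → ∞.
Writing y = (w − 7)², the series in y has radius 10/7, so |w − 7| < √(10/7) and R = √70/7.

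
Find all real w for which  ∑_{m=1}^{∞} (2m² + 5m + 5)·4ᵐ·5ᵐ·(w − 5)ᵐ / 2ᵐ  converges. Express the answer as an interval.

(49/10, 51/10)

The ratio of consecutive coefficients is [(2(m+1)² + 5(m+1) + 5)/(2m² + 5m + 5)] · 4·5/2 → 10.
Thus R = 1/(10) = 1/10.
When w = 51/10, the terms do not tend to 0, so the series diverges.
When w = 49/10, the terms have absolute value of order m², which does not tend to 0, so the series diverges by the divergence test.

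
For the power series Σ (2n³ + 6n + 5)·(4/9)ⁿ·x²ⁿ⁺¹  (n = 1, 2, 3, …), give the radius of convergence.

Ratio test: |a_{n+1}/a_n| = [(2(n+1)³ + 6(n+1) + 5)/(2n³ + 6n + 5)] · 4/9 → 4/9 as n → ∞.
Since the exponent of x increases by 2 each term, convergence requires |x|² < 9/4, hence R = 3/2.

R = 3/2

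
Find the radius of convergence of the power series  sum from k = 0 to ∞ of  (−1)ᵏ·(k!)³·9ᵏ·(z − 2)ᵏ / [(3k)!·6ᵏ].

R = 18

The ratio of consecutive coefficients is (k+1)³/[(3k+1)·(3k+2)·(3k+3)] · 9/6 → 1/18.
The series converges when 1/18 · |z − 2| < 1, giving R = 18.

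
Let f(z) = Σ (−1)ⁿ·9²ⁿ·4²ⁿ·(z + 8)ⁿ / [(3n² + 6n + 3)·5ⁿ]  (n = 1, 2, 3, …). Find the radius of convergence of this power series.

R = 5/1296

Ratio test: |a_{n+1}/a_n| = [(3n² + 6n + 3)/(3(n+1)² + 6(n+1) + 3)] · 81·16/5 → 1296/5 as n → ∞.
Thus R = 1/(1296/5) = 5/1296.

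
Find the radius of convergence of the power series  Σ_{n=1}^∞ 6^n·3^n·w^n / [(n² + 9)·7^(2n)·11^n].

Apply the ratio test: |a_{n+1}| / |a_n| = [(n² + 9)/((n+1)² + 9)] · 6·3/(49·11), which tends to 18/539 as n → ∞.
The series converges when 18/539 · |w| < 1, giving R = 539/18.

R = 539/18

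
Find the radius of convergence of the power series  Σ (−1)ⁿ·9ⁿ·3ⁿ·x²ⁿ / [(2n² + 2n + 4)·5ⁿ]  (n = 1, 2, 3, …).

The ratio of consecutive coefficients is [(2n² + 2n + 4)/(2(n+1)² + 2(n+1) + 4)] · 9·3/5 → 27/5.
Writing y = x², the series in y has radius 5/27, so |x| < √(5/27) and R = √15/9.

R = √15/9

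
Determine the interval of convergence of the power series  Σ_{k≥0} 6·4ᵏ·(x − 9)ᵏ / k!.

By the ratio test, |a_{k+1}/a_k| = 6/6 · 4 · 1/(k+1) → 0.
The ratio tends to 0 regardless of x, hence R = ∞.

(−∞, ∞)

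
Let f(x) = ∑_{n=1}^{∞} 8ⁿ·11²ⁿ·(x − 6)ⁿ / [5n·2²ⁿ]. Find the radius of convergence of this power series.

Ratio test: |a_{n+1}/a_n| = [5n/5(n+1)] · 8·121/4 → 242 as n → ∞.
Thus R = 1/(242) = 1/242.

R = 1/242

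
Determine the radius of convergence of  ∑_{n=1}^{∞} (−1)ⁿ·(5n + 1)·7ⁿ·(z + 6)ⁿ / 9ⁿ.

R = 9/7

Ratio test: |a_{n+1}/a_n| = [(5(n+1) + 1)/(5n + 1)] · 7/9 → 7/9 as n → ∞.
Convergence for |z + 6| · 7/9 < 1, i.e. |z + 6| < 9/7. So R = 9/7.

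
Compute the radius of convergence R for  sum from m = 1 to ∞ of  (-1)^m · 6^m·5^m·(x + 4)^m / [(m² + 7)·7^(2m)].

R = 49/30

Ratio test: |a_{m+1}/a_m| = [(m² + 7)/((m+1)² + 7)] · 6·5/49 → 30/49 as m → ∞.
The series converges when 30/49 · |x + 4| < 1, giving R = 49/30.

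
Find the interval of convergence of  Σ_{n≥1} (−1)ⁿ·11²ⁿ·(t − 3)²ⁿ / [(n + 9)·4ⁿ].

[31/11, 35/11]

Apply the ratio test: |a_{n+1}| / |a_n| = [(n + 9)/((n+1) + 9)] · 121/4, which tends to 121/4 as n → ∞.
Writing y = (t − 3)², the series in y has radius 4/121, so |t − 3| < √(4/121) = 2/11 and R = 2/11.
When t = 35/11, convergence follows from the alternating series test (terms decrease monotonically to 0).
At t = 31/11: an alternating series whose terms decrease to 0 in absolute value, so it converges by the Leibniz criterion.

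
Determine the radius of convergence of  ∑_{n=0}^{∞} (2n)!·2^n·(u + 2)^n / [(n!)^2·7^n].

R = 7/8

By the ratio test, |a_{n+1}/a_n| = (2n+1)·(2n+2)/(n+1)² · 2/7 → 8/7.
Thus R = 1/(8/7) = 7/8.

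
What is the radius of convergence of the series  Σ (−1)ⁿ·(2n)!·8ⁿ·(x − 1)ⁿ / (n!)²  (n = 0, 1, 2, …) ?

R = 1/32

By the ratio test, |a_{n+1}/a_n| = (2n+1)·(2n+2)/(n+1)² · 8 → 32.
Convergence for |x − 1| · 32 < 1, i.e. |x − 1| < 1/32. So R = 1/32.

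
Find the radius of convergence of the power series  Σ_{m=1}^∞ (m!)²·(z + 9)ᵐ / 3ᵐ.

Ratio test: |a_{m+1}/a_m| = (m+1)² · 1/3 → ∞ as m → ∞.
The terms grow without bound for any (z + 9) ≠ 0, so R = 0 (convergence only at z = -9).

R = 0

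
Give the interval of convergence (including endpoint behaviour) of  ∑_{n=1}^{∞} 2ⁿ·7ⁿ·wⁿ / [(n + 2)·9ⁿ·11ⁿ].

The ratio of consecutive coefficients is [(n + 2)/((n+1) + 2)] · 2·7/(9·11) → 14/99.
Convergence for |w| · 14/99 < 1, i.e. |w| < 99/14. So R = 99/14.
Endpoint w = 99/14: the terms behave like c/n; limit comparison with the harmonic series gives divergence.
At w = -99/14: convergence follows from the alternating series test (terms decrease monotonically to 0).

[-99/14, 99/14)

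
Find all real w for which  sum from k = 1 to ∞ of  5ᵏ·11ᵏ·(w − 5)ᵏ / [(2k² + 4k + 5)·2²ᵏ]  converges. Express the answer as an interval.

Ratio test: |a_{k+1}/a_k| = [(2k² + 4k + 5)/(2(k+1)² + 4(k+1) + 5)] · 5·11/4 → 55/4 as k → ∞.
Hence the series converges for |w − 5| < 1/(55/4) = 4/55, so the radius of convergence is 4/55.
At w = 279/55: absolute convergence follows by limit comparison with Σ 1/k².
When w = 271/55, absolute convergence follows by limit comparison with Σ 1/k².

[271/55, 279/55]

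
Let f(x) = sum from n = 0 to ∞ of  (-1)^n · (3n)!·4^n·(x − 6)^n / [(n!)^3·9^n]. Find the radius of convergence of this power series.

R = 1/12

By the ratio test, |a_{n+1}/a_n| = (3n+1)·(3n+2)·(3n+3)/(n+1)³ · 4/9 → 12.
Convergence for |x − 6| · 12 < 1, i.e. |x − 6| < 1/12. So R = 1/12.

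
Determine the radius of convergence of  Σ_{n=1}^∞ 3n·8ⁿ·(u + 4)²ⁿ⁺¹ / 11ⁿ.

The ratio of consecutive coefficients is [3(n+1)/3n] · 8/11 → 8/11.
Writing y = (u + 4)², the series in y has radius 11/8, so |u + 4| < √(11/8) and R = √22/4.

R = √22/4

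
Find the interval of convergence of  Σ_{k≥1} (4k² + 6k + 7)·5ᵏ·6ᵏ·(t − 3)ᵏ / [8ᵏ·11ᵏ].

(1/15, 89/15)

Ratio test: |a_{k+1}/a_k| = [(4(k+1)² + 6(k+1) + 7)/(4k² + 6k + 7)] · 5·6/(8·11) → 15/44 as k → ∞.
The series converges when 15/44 · |t − 3| < 1, giving R = 44/15.
At t = 89/15: the k-th term does not approach 0; divergence by the term test.
When t = 1/15, the terms have absolute value of order k², which does not tend to 0, so the series diverges by the divergence test.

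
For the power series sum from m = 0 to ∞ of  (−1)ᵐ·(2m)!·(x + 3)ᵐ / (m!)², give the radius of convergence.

Ratio test: |a_{m+1}/a_m| = (2m+1)·(2m+2)/(m+1)² → 4 as m → ∞.
The series converges when 4 · |x + 3| < 1, giving R = 1/4.

R = 1/4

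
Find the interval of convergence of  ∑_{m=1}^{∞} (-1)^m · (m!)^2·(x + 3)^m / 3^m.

By the ratio test, |a_{m+1}/a_m| = (m+1)² · 1/3 → ∞.
The terms grow without bound for any (x + 3) ≠ 0, so R = 0 (convergence only at x = -3).

{-3}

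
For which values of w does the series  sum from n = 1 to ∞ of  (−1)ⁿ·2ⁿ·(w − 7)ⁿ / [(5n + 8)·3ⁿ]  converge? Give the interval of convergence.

(11/2, 17/2]

By the ratio test, |a_{n+1}/a_n| = [(5n + 8)/(5(n+1) + 8)] · 2/3 → 2/3.
The series converges when 2/3 · |w − 7| < 1, giving R = 3/2.
When w = 17/2, an alternating series whose terms decrease to 0 in absolute value, so it converges by the Leibniz criterion.
When w = 11/2, comparison with the harmonic series Σ 1/n shows the series diverges.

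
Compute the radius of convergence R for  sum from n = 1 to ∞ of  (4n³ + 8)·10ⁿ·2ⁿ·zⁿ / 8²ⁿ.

R = 16/5

The ratio of consecutive coefficients is [(4(n+1)³ + 8)/(4n³ + 8)] · 10·2/64 → 5/16.
Thus R = 1/(5/16) = 16/5.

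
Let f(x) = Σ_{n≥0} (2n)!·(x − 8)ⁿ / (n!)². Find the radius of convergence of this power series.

R = 1/4

By the ratio test, |a_{n+1}/a_n| = (2n+1)·(2n+2)/(n+1)² → 4.
Hence the series converges for |x − 8| < 1/(4) = 1/4, so the radius of convergence is 1/4.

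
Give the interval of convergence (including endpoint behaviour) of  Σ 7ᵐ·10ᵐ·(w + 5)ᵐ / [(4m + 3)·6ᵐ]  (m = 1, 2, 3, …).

Ratio test: |a_{m+1}/a_m| = [(4m + 3)/(4(m+1) + 3)] · 7·10/6 → 35/3 as m → ∞.
Convergence for |w + 5| · 35/3 < 1, i.e. |w + 5| < 3/35. So R = 3/35.
When w = -172/35, comparison with the harmonic series Σ 1/m shows the series diverges.
When w = -178/35, the terms alternate in sign and decrease monotonically to 0 in absolute value (size ~ c/m), so the alternating series test gives convergence.

[-178/35, -172/35)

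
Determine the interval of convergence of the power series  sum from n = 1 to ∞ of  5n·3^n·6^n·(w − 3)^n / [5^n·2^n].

By the ratio test, |a_{n+1}/a_n| = [5(n+1)/5n] · 3·6/(5·2) → 9/5.
Thus R = 1/(9/5) = 5/9.
Check w = 32/9: the n-th term does not approach 0; divergence by the term test.
At w = 22/9: the terms have absolute value of order n, which does not tend to 0, so the series diverges by the divergence test.

(22/9, 32/9)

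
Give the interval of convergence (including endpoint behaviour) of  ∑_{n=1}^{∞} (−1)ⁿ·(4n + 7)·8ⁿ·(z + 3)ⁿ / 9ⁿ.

(-33/8, -15/8)

Ratio test: |a_{n+1}/a_n| = [(4(n+1) + 7)/(4n + 7)] · 8/9 → 8/9 as n → ∞.
Convergence for |z + 3| · 8/9 < 1, i.e. |z + 3| < 9/8. So R = 9/8.
Check z = -15/8: the terms have absolute value of order n, which does not tend to 0, so the series diverges by the divergence test.
Check z = -33/8: the terms do not tend to 0, so the series diverges.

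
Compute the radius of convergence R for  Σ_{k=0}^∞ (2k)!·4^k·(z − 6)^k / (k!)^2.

The ratio of consecutive coefficients is (2k+1)·(2k+2)/(k+1)² · 4 → 16.
Hence the series converges for |z − 6| < 1/(16) = 1/16, so the radius of convergence is 1/16.

R = 1/16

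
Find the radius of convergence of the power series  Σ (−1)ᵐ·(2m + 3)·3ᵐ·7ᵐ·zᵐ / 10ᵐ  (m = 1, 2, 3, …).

R = 10/21

Apply the ratio test: |a_{m+1}| / |a_m| = [(2(m+1) + 3)/(2m + 3)] · 3·7/10, which tends to 21/10 as m → ∞.
Thus R = 1/(21/10) = 10/21.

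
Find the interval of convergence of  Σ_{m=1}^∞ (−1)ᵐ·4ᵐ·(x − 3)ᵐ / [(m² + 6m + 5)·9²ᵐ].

[-69/4, 93/4]

The ratio of consecutive coefficients is [(m² + 6m + 5)/((m+1)² + 6(m+1) + 5)] · 4/81 → 4/81.
Convergence for |x − 3| · 4/81 < 1, i.e. |x − 3| < 81/4. So R = 81/4.
At x = 93/4: the terms are on the order of 1/m², so the series converges absolutely by comparison with the p-series (p = 2 > 1).
Check x = -69/4: absolute convergence follows by limit comparison with Σ 1/m².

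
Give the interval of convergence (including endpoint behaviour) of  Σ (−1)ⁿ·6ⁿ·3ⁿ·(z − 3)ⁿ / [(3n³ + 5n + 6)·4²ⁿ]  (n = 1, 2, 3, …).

By the ratio test, |a_{n+1}/a_n| = [(3n³ + 5n + 6)/(3(n+1)³ + 5(n+1) + 6)] · 6·3/16 → 9/8.
Hence the series converges for |z − 3| < 1/(9/8) = 8/9, so the radius of convergence is 8/9.
At z = 35/9: the series is dominated by a constant times Σ 1/n³, which converges (p = 3 > 1).
When z = 19/9, absolute convergence follows by limit comparison with Σ 1/n³.

[19/9, 35/9]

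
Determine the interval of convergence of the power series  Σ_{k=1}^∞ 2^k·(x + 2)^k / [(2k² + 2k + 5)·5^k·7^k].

[-39/2, 31/2]

Apply the ratio test: |a_{k+1}| / |a_k| = [(2k² + 2k + 5)/(2(k+1)² + 2(k+1) + 5)] · 2/(5·7), which tends to 2/35 as k → ∞.
Hence the series converges for |x + 2| < 1/(2/35) = 35/2, so the radius of convergence is 35/2.
At x = 31/2: the terms are on the order of 1/k², so the series converges absolutely by comparison with the p-series (p = 2 > 1).
When x = -39/2, the series is dominated by a constant times Σ 1/k², which converges (p = 2 > 1).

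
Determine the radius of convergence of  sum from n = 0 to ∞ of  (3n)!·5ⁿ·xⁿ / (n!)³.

The ratio of consecutive coefficients is (3n+1)·(3n+2)·(3n+3)/(n+1)³ · 5 → 135.
Convergence for |x| · 135 < 1, i.e. |x| < 1/135. So R = 1/135.

R = 1/135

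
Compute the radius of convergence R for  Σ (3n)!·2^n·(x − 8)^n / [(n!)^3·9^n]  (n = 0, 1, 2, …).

By the ratio test, |a_{n+1}/a_n| = (3n+1)·(3n+2)·(3n+3)/(n+1)³ · 2/9 → 6.
The series converges when 6 · |x − 8| < 1, giving R = 1/6.

R = 1/6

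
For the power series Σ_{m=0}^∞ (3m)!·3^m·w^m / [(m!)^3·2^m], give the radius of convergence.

R = 2/81

Ratio test: |a_{m+1}/a_m| = (3m+1)·(3m+2)·(3m+3)/(m+1)³ · 3/2 → 81/2 as m → ∞.
The series converges when 81/2 · |w| < 1, giving R = 2/81.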